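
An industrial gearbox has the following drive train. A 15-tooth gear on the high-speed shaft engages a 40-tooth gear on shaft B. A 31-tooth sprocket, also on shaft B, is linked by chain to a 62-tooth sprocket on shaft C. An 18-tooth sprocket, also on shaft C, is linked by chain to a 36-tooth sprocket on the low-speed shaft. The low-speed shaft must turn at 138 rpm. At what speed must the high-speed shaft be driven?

1472 rpm

Overall ratio R = 2.6667 × 2 × 2 = 10.667.
Required input speed = output speed × R = 138 × 10.667 = 1472 rpm.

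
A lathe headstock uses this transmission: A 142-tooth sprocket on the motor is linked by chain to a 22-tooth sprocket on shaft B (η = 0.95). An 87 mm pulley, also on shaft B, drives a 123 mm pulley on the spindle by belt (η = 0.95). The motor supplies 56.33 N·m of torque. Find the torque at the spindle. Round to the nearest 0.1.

chain 22/142 = 0.15493 → τ = 56.33·0.15493·0.95 = 8.2908 N·m
belt 123/87 = 1.4138 → τ = 8.2908·1.4138·0.95 = 11.135 N·m

11.1 N·m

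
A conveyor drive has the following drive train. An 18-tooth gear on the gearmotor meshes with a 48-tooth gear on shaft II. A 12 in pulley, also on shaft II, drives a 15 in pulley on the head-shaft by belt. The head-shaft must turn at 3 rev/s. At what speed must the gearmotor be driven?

Overall ratio R = 2.6667 × 1.25 = 3.3333.
Required input speed = output speed × R = 3 × 3.3333 = 10 rev/s.

10 rev/s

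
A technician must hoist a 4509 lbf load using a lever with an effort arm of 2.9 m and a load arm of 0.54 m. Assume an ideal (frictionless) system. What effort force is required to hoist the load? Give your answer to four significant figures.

839.6 lbf

Lever MA = effort arm / load arm = 2.9/0.54 = 5.3704.
Effort = load / MA = 4509 / 5.3704 = 839.61 lbf.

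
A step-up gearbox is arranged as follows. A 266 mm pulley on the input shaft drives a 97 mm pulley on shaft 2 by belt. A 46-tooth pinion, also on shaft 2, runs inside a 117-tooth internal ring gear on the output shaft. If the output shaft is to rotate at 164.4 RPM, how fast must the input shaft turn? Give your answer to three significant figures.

152 RPM

Overall ratio R = 0.36466 × 2.5435 = 0.92751.
Required input speed = output speed × R = 164.4 × 0.92751 = 152.48 RPM.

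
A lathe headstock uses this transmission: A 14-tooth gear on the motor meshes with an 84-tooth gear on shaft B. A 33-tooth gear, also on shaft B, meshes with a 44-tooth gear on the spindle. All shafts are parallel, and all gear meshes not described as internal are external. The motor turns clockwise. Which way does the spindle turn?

clockwise

the motor → shaft B: external mesh, 1 reversal → CCW.
shaft B → the spindle: external mesh, 1 reversal → CW.
2 reversals in total — an even number — so the spindle turns the same way as the motor.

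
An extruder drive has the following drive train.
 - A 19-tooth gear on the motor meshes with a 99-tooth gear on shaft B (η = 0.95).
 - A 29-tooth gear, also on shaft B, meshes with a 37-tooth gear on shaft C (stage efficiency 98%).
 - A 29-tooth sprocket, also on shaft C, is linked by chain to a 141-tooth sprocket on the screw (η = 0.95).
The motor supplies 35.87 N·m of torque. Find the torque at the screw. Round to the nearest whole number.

1025 N·m

Gear mesh: ratio = 99/19 = 5.2105; torque at shaft B = 35.87 × 5.2105 × 0.95 = 177.56 N·m.
Gear mesh: ratio = 37/29 = 1.2759; torque at shaft C = 177.56 × 1.2759 × 0.98 = 222.01 N·m.
Chain: ratio = 141/29 = 4.8621; torque at the screw = 222.01 × 4.8621 × 0.95 = 1025.4 N·m.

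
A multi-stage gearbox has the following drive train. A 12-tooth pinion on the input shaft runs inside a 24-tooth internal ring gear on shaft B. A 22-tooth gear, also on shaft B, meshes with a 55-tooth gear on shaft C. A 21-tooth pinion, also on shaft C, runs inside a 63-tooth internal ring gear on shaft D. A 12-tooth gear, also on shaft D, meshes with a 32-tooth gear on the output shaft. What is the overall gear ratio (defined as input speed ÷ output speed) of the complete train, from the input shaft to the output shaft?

40

Each stage contributes driven/driver: internal gear 24/12 = 2, gear mesh 55/22 = 2.5, internal gear 63/21 = 3, gear mesh 32/12 = 2.6667.
Overall: 2 × 2.5 × 3 × 2.6667 = 40.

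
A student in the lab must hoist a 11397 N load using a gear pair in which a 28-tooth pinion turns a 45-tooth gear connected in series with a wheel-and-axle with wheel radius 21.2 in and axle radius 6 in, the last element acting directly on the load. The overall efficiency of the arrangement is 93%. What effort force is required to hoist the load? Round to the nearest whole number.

Gear pair MA = 45/28 = 1.6071.
Wheel-and-axle MA = R/r = 21.2/6 = 3.5333.
Combined ideal MA = 1.6071 × 3.5333 = 5.6786.
Actual MA = 5.6786 × 0.93 = 5.2811.
Effort = load / actual MA = 11397 / 5.2811 = 2158.1 N.

2158 N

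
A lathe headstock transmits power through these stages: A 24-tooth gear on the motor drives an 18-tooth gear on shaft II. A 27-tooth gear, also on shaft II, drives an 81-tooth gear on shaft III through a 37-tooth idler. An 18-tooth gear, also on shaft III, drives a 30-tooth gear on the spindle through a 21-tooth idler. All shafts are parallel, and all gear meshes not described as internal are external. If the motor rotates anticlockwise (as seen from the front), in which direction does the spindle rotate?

the motor → shaft II: external mesh, 1 reversal → CW.
shaft II → shaft III: driver → idler → driven is 2 external meshes, 2 reversals → CW.
shaft III → the spindle: driver → idler → driven is 2 external meshes, 2 reversals → CW.
5 reversals in total — an odd number — so the spindle turns opposite to the motor.

clockwise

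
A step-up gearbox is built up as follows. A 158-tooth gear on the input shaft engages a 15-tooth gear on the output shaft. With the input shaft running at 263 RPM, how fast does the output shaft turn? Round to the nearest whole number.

Gear mesh: ratio = 15/158 = 0.094937, so the output shaft turns at 263 / 0.094937 = 2770.3 RPM.

2770 RPM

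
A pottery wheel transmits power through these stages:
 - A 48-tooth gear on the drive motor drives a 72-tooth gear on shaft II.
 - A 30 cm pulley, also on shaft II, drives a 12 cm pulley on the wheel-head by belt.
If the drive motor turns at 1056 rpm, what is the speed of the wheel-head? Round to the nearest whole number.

1760 rpm

gear mesh 72/48 = 1.5 → 1056/1.5 = 704 rpm
belt 12/30 = 0.4 → 704/0.4 = 1760 rpm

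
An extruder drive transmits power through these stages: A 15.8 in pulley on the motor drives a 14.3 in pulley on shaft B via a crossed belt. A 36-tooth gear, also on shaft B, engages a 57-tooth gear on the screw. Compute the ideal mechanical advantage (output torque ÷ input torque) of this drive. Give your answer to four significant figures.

1.433

Each stage contributes driven/driver: belt 14.3/15.8 = 0.90506, gear mesh 57/36 = 1.5833.
Overall: 0.90506 × 1.5833 = 1.433.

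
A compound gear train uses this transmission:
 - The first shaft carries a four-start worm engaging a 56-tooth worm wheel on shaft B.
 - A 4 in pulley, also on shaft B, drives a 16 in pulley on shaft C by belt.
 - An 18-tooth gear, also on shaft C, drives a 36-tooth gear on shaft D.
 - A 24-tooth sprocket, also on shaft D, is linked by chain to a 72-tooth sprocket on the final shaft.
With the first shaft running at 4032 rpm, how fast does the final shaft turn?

worm 56/4 = 14 → 4032/14 = 288 rpm
belt 16/4 = 4 → 288/4 = 72 rpm
gear mesh 36/18 = 2 → 72/2 = 36 rpm
chain 72/24 = 3 → 36/3 = 12 rpm

12 rpm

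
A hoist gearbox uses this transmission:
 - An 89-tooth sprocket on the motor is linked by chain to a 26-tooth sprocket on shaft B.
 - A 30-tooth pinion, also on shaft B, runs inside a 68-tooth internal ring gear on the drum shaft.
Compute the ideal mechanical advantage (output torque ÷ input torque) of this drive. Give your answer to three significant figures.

0.662

Each stage contributes driven/driver: chain 26/89 = 0.29213, internal gear 68/30 = 2.2667.
Overall: 0.29213 × 2.2667 = 0.66217.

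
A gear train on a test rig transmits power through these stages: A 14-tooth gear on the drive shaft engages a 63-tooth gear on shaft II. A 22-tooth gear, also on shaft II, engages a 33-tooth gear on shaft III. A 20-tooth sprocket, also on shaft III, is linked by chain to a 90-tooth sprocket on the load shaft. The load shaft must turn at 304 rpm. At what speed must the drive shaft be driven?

Overall ratio R = 4.5 × 1.5 × 4.5 = 30.375.
Required input speed = output speed × R = 304 × 30.375 = 9234 rpm.

9234 rpm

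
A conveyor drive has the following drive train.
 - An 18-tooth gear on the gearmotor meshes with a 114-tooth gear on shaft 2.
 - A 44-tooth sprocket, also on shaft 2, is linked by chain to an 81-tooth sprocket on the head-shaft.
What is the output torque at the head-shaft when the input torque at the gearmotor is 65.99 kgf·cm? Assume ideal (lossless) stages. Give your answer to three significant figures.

769 kgf·cm

gear mesh 114/18 = 6.3333 → τ = 65.99·6.3333 = 417.94 kgf·cm
chain 81/44 = 1.8409 → τ = 417.94·1.8409 = 769.38 kgf·cm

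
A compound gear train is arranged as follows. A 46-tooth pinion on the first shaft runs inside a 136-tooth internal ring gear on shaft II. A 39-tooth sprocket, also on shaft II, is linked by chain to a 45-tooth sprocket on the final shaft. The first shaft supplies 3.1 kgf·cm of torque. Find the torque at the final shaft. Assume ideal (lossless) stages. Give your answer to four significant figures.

10.58 kgf·cm

Internal gear: ratio = 136/46 = 2.9565; torque at shaft II = 3.1 × 2.9565 = 9.1652 kgf·cm.
Chain: ratio = 45/39 = 1.1538; torque at the final shaft = 9.1652 × 1.1538 = 10.575 kgf·cm.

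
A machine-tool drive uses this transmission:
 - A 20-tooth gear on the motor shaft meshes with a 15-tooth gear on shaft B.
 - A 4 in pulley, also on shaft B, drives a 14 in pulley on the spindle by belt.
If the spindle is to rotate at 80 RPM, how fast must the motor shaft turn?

210 RPM

Overall ratio R = 0.75 × 3.5 = 2.625.
Required input speed = output speed × R = 80 × 2.625 = 210 RPM.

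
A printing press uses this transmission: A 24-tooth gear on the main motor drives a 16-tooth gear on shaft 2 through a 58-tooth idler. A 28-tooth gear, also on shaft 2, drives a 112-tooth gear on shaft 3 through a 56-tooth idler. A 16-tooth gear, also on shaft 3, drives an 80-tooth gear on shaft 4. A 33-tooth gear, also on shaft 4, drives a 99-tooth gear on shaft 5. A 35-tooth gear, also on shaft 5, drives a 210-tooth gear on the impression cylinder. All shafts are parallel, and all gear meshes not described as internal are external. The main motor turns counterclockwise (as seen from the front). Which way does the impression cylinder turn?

the main motor → shaft 2: driver → idler → driven is 2 external meshes, 2 reversals → CCW.
shaft 2 → shaft 3: driver → idler → driven is 2 external meshes, 2 reversals → CCW.
shaft 3 → shaft 4: external mesh, 1 reversal → CW.
shaft 4 → shaft 5: external mesh, 1 reversal → CCW.
shaft 5 → the impression cylinder: external mesh, 1 reversal → CW.
7 reversals in total — an odd number — so the impression cylinder turns opposite to the main motor.

clockwise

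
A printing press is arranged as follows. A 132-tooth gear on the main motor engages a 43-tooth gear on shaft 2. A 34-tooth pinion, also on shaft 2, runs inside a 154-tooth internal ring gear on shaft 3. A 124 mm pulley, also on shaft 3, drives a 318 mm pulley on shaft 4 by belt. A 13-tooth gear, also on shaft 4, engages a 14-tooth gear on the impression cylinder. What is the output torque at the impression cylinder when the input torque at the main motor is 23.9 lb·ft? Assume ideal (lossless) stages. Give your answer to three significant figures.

gear mesh 43/132 = 0.32576 → τ = 23.9·0.32576 = 7.7856 lb·ft
internal gear 154/34 = 4.5294 → τ = 7.7856·4.5294 = 35.264 lb·ft
belt 318/124 = 2.5645 → τ = 35.264·2.5645 = 90.436 lb·ft
gear mesh 14/13 = 1.0769 → τ = 90.436·1.0769 = 97.392 lb·ft

97.4 lb·ft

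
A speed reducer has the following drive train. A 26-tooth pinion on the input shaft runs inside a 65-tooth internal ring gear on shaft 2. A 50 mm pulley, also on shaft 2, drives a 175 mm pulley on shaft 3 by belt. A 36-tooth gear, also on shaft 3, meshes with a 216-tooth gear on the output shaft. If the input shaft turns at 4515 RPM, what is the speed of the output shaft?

Internal gear: ratio = 65/26 = 2.5, so shaft 2 turns at 4515 / 2.5 = 1806 RPM.
Belt: ratio = 175/50 = 3.5, so shaft 3 turns at 1806 / 3.5 = 516 RPM.
Gear mesh: ratio = 216/36 = 6, so the output shaft turns at 516 / 6 = 86 RPM.

86 RPM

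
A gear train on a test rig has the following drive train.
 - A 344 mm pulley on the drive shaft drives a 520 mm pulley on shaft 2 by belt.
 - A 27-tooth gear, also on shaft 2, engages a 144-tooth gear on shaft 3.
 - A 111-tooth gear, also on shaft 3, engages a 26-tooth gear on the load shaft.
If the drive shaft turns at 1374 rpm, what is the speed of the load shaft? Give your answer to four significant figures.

727.6 rpm

the drive shaft → shaft 2 (belt, 520/344): 1374 ÷ 1.5116 = 908.95 rpm
shaft 2 → shaft 3 (gear mesh, 144/27): 908.95 ÷ 5.3333 = 170.43 rpm
shaft 3 → the load shaft (gear mesh, 26/111): 170.43 ÷ 0.23423 = 727.6 rpm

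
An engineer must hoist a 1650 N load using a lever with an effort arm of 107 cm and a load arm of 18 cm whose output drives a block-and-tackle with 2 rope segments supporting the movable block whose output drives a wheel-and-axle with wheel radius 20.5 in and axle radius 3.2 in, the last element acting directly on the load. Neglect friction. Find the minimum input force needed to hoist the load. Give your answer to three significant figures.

Lever MA = effort arm / load arm = 107/18 = 5.9444.
Block-and-tackle MA = number of supporting rope parts = 2.
Wheel-and-axle MA = R/r = 20.5/3.2 = 6.4062.
Combined ideal MA = 5.9444 × 2 × 6.4062 = 76.163.
Effort = load / MA = 1650 / 76.163 = 21.664 N.

21.7 N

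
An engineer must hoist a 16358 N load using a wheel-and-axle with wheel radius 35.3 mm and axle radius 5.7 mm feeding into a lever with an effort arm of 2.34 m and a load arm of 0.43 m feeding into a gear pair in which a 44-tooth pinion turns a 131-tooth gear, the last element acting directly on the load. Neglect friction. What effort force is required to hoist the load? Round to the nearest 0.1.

163.0 N

Wheel-and-axle MA = R/r = 35.3/5.7 = 6.193.
Lever MA = effort arm / load arm = 2.34/0.43 = 5.4419.
Gear pair MA = 131/44 = 2.9773.
Combined ideal MA = 6.193 × 5.4419 × 2.9773 = 100.34.
Effort = load / MA = 16358 / 100.34 = 163.03 N.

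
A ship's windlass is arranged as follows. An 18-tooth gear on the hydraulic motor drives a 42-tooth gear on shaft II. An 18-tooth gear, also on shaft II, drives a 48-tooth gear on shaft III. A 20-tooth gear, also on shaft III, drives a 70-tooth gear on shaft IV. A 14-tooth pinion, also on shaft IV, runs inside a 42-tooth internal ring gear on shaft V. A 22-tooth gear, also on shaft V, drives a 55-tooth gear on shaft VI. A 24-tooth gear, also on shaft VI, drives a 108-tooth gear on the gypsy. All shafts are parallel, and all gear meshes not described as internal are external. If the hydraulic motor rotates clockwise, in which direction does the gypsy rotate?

anticlockwise

the hydraulic motor → shaft II: external mesh, 1 reversal → CCW.
shaft II → shaft III: external mesh, 1 reversal → CW.
shaft III → shaft IV: external mesh, 1 reversal → CCW.
shaft IV → shaft V: internal mesh, same direction → CCW.
shaft V → shaft VI: external mesh, 1 reversal → CW.
shaft VI → the gypsy: external mesh, 1 reversal → CCW.
5 reversals in total — an odd number — so the gypsy turns opposite to the hydraulic motor.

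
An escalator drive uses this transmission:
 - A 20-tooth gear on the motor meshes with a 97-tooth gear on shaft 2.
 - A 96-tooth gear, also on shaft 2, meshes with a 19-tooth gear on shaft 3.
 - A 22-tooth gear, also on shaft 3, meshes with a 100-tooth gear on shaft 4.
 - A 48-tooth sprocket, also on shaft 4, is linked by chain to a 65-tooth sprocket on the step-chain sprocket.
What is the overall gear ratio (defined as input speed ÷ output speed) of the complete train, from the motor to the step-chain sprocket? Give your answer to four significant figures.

Each stage contributes driven/driver: gear mesh 97/20 = 4.85, gear mesh 19/96 = 0.19792, gear mesh 100/22 = 4.5455, chain 65/48 = 1.3542.
Overall: 4.85 × 0.19792 × 4.5455 × 1.3542 = 5.9084.

5.908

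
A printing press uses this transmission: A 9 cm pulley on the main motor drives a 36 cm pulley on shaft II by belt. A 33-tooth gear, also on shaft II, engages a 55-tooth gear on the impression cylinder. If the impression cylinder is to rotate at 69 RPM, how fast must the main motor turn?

460 RPM

Overall ratio R = 4 × 1.6667 = 6.6667.
Required input speed = output speed × R = 69 × 6.6667 = 460 RPM.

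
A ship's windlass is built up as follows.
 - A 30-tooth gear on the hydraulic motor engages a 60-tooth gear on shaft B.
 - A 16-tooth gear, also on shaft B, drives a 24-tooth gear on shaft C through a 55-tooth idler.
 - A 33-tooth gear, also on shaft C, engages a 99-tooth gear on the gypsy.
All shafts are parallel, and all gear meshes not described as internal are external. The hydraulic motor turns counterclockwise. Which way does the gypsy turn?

counterclockwise

the hydraulic motor → shaft B: external mesh, 1 reversal → CW.
shaft B → shaft C: driver → idler → driven is 2 external meshes, 2 reversals → CW.
shaft C → the gypsy: external mesh, 1 reversal → CCW.
4 reversals in total — an even number — so the gypsy turns the same way as the hydraulic motor.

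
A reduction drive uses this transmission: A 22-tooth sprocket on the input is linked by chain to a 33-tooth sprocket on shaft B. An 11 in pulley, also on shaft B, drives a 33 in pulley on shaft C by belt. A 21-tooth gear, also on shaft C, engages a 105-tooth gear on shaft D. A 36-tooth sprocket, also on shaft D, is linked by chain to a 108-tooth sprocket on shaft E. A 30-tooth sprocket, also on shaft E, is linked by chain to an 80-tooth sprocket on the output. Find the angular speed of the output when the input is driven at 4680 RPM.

Chain: ratio = 33/22 = 1.5, so shaft B turns at 4680 / 1.5 = 3120 RPM.
Belt: ratio = 33/11 = 3, so shaft C turns at 3120 / 3 = 1040 RPM.
Gear mesh: ratio = 105/21 = 5, so shaft D turns at 1040 / 5 = 208 RPM.
Chain: ratio = 108/36 = 3, so shaft E turns at 208 / 3 = 69.333 RPM.
Chain: ratio = 80/30 = 2.6667, so the output turns at 69.333 / 2.6667 = 26 RPM.

26 RPM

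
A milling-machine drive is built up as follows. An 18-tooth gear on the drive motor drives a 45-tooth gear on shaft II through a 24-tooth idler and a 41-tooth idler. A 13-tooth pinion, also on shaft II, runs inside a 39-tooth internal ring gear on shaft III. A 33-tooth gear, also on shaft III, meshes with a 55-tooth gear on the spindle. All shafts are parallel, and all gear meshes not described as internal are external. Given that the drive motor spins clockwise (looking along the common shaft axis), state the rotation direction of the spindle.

the drive motor → shaft II: driver → idler → idler → driven is 3 external meshes, 3 reversals → CCW.
shaft II → shaft III: internal mesh, same direction → CCW.
shaft III → the spindle: external mesh, 1 reversal → CW.
4 reversals in total — an even number — so the spindle turns the same way as the drive motor.

clockwise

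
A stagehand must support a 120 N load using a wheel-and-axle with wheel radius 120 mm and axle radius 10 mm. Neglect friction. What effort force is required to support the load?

10 N

Wheel-and-axle MA = R/r = 120/10 = 12.
Effort = load / MA = 120 / 12 = 10 N.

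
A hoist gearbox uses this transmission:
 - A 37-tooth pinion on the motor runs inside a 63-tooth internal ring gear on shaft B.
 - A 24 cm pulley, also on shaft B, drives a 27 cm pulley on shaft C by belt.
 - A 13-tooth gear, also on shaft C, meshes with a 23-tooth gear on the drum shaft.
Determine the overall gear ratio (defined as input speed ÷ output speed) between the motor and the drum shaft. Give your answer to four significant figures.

Each stage contributes driven/driver: internal gear 63/37 = 1.7027, belt 27/24 = 1.125, gear mesh 23/13 = 1.7692.
Overall: 1.7027 × 1.125 × 1.7692 = 3.389.

3.389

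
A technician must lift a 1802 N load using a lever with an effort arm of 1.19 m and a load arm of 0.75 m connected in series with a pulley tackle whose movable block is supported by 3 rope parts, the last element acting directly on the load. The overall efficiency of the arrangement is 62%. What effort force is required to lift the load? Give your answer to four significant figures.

Lever MA = effort arm / load arm = 1.19/0.75 = 1.5867.
Block-and-tackle MA = number of supporting rope parts = 3.
Combined ideal MA = 1.5867 × 3 = 4.76.
Actual MA = 4.76 × 0.62 = 2.9512.
Effort = load / actual MA = 1802 / 2.9512 = 610.6 N.

610.6 N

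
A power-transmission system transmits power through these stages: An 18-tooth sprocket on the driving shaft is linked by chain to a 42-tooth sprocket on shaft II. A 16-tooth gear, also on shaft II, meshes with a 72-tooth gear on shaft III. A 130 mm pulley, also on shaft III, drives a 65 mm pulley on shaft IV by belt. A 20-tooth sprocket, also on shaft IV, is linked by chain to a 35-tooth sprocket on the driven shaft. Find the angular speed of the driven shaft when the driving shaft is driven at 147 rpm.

Chain: ratio = 42/18 = 2.3333, so shaft II turns at 147 / 2.3333 = 63 rpm.
Gear mesh: ratio = 72/16 = 4.5, so shaft III turns at 63 / 4.5 = 14 rpm.
Belt: ratio = 65/130 = 0.5, so shaft IV turns at 14 / 0.5 = 28 rpm.
Chain: ratio = 35/20 = 1.75, so the driven shaft turns at 28 / 1.75 = 16 rpm.

16 rpm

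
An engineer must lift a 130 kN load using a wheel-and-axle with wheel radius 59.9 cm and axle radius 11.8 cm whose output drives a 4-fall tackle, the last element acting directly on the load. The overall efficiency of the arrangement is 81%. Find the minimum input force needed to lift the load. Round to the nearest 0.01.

Wheel-and-axle MA = R/r = 59.9/11.8 = 5.0763.
Block-and-tackle MA = number of supporting rope parts = 4.
Combined ideal MA = 5.0763 × 4 = 20.305.
Actual MA = 20.305 × 0.81 = 16.447.
Effort = load / actual MA = 130 / 16.447 = 7.9041 kN.

7.90 kN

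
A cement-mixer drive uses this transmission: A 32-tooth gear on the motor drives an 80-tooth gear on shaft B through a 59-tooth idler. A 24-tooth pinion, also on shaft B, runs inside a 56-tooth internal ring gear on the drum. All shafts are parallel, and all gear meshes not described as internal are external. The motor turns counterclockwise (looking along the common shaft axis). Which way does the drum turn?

counterclockwise

the motor → shaft B: driver → idler → driven is 2 external meshes, 2 reversals → CCW.
shaft B → the drum: internal mesh, same direction → CCW.
2 reversals in total — an even number — so the drum turns the same way as the motor.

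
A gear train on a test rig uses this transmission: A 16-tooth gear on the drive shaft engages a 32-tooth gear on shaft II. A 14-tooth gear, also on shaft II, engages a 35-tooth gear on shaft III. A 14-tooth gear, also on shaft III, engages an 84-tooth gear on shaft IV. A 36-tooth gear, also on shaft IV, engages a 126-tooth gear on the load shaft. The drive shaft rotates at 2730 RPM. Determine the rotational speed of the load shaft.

gear mesh 32/16 = 2 → 2730/2 = 1365 RPM
gear mesh 35/14 = 2.5 → 1365/2.5 = 546 RPM
gear mesh 84/14 = 6 → 546/6 = 91 RPM
gear mesh 126/36 = 3.5 → 91/3.5 = 26 RPM

26 RPM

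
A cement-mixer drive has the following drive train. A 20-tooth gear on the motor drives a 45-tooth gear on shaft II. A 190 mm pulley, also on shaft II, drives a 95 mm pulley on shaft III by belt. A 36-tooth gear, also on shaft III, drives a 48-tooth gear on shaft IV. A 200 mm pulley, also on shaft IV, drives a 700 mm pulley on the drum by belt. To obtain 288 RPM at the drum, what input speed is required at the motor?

Overall ratio R = 2.25 × 0.5 × 1.3333 × 3.5 = 5.25.
Required input speed = output speed × R = 288 × 5.25 = 1512 RPM.

1512 RPM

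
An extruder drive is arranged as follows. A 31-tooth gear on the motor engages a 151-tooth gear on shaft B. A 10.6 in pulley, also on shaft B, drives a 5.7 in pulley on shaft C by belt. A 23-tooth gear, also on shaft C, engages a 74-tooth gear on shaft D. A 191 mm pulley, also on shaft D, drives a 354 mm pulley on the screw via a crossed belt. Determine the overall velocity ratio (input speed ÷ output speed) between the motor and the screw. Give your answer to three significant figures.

15.6

Each stage contributes driven/driver: gear mesh 151/31 = 4.871, belt 5.7/10.6 = 0.53774, gear mesh 74/23 = 3.2174, belt 354/191 = 1.8534.
Overall: 4.871 × 0.53774 × 3.2174 × 1.8534 = 15.619.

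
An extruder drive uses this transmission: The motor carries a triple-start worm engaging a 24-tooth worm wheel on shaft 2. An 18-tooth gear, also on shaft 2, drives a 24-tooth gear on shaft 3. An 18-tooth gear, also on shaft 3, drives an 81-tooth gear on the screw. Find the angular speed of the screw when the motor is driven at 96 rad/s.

worm 24/3 = 8 → 96/8 = 12 rad/s
gear mesh 24/18 = 1.3333 → 12/1.3333 = 9 rad/s
gear mesh 81/18 = 4.5 → 9/4.5 = 2 rad/s

2 rad/s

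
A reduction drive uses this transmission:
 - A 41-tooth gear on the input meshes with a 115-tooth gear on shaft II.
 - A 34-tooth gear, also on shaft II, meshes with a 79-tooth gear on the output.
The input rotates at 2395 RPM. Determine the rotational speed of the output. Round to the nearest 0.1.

Gear mesh: ratio = 115/41 = 2.8049, so shaft II turns at 2395 / 2.8049 = 853.87 RPM.
Gear mesh: ratio = 79/34 = 2.3235, so the output turns at 853.87 / 2.3235 = 367.49 RPM.

367.5 RPM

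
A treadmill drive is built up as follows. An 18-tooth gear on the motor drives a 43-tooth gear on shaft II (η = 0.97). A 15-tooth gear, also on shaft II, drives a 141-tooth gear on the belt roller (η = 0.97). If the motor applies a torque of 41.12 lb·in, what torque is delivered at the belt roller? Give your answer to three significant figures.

869 lb·in

gear mesh 43/18 = 2.3889 → τ = 41.12·2.3889·0.97 = 95.284 lb·in
gear mesh 141/15 = 9.4 → τ = 95.284·9.4·0.97 = 868.8 lb·in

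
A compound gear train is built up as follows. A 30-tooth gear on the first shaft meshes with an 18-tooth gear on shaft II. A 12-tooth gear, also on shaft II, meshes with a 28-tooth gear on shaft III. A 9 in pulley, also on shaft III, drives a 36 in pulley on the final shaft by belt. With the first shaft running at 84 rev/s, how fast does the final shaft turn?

15 rev/s

Gear mesh: ratio = 18/30 = 0.6, so shaft II turns at 84 / 0.6 = 140 rev/s.
Gear mesh: ratio = 28/12 = 2.3333, so shaft III turns at 140 / 2.3333 = 60 rev/s.
Belt: ratio = 36/9 = 4, so the final shaft turns at 60 / 4 = 15 rev/s.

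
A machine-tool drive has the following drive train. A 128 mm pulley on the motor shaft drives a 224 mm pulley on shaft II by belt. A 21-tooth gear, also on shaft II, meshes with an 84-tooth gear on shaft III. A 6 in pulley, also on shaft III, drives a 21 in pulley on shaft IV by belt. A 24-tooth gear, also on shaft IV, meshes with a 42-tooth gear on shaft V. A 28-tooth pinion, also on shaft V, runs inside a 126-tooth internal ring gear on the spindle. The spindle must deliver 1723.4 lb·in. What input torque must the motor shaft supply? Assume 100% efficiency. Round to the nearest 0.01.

8.93 lb·in

Overall ratio R = 1.75 × 4 × 3.5 × 1.75 × 4.5 = 192.94.
Input torque = output torque / R = 1723.4 / 192.94 = 8.9324 lb·in.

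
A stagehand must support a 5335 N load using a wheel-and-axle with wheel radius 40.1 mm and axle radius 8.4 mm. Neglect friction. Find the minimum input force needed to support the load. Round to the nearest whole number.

1118 N

Wheel-and-axle MA = R/r = 40.1/8.4 = 4.7738.
Effort = load / MA = 5335 / 4.7738 = 1117.6 N.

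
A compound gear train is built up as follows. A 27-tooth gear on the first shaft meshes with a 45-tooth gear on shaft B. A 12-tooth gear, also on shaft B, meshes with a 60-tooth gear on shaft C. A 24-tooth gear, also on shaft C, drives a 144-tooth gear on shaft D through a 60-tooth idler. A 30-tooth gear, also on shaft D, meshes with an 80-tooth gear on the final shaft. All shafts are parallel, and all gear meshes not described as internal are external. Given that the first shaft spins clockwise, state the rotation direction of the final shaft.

the first shaft → shaft B: external mesh, 1 reversal → CCW.
shaft B → shaft C: external mesh, 1 reversal → CW.
shaft C → shaft D: driver → idler → driven is 2 external meshes, 2 reversals → CW.
shaft D → the final shaft: external mesh, 1 reversal → CCW.
5 reversals in total — an odd number — so the final shaft turns opposite to the first shaft.

counterclockwise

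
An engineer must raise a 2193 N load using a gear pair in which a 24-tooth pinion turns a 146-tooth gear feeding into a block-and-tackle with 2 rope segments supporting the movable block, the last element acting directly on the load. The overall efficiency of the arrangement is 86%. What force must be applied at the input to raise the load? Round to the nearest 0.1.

209.6 N

Gear pair MA = 146/24 = 6.0833.
Block-and-tackle MA = number of supporting rope parts = 2.
Combined ideal MA = 6.0833 × 2 = 12.167.
Actual MA = 12.167 × 0.86 = 10.463.
Effort = load / actual MA = 2193 / 10.463 = 209.59 N.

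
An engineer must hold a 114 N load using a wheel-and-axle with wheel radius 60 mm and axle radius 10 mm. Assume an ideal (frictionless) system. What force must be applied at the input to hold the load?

Wheel-and-axle MA = R/r = 60/10 = 6.
Effort = load / MA = 114 / 6 = 19 N.

19 N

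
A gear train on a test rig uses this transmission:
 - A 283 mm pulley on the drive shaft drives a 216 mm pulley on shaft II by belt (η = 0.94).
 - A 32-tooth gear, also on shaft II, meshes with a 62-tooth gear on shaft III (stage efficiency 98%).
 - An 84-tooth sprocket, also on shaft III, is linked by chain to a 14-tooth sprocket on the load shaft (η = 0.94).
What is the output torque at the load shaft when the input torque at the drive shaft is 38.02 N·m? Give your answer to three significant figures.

belt 216/283 = 0.76325 → τ = 38.02·0.76325·0.94 = 27.278 N·m
gear mesh 62/32 = 1.9375 → τ = 27.278·1.9375·0.98 = 51.793 N·m
chain 14/84 = 0.16667 → τ = 51.793·0.16667·0.94 = 8.1143 N·m

8.11 N·m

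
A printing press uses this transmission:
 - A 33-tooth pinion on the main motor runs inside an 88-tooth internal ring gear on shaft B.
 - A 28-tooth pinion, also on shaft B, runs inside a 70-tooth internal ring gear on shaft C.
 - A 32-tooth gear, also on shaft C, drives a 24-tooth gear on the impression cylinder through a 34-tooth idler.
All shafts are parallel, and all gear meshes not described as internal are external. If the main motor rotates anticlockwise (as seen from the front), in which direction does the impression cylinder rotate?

the main motor → shaft B: internal mesh, same direction → CCW.
shaft B → shaft C: internal mesh, same direction → CCW.
shaft C → the impression cylinder: driver → idler → driven is 2 external meshes, 2 reversals → CCW.
2 reversals in total — an even number — so the impression cylinder turns the same way as the main motor.

anticlockwise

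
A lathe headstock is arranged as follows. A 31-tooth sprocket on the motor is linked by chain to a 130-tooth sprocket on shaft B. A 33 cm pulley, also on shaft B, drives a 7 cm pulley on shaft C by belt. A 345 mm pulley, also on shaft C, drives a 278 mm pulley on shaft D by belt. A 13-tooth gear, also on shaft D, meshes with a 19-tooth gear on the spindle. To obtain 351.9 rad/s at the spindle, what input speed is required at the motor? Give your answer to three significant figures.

Overall ratio R = 4.1935 × 0.21212 × 0.8058 × 1.4615 = 1.0476.
Required input speed = output speed × R = 351.9 × 1.0476 = 368.66 rad/s.

369 rad/s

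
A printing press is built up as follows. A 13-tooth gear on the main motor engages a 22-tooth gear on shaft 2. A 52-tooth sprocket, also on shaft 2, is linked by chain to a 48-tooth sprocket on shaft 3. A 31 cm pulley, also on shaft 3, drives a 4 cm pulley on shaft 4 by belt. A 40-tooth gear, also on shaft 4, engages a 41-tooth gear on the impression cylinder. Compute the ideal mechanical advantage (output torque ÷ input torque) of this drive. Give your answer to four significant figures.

0.2066

Each stage contributes driven/driver: gear mesh 22/13 = 1.6923, chain 48/52 = 0.92308, belt 4/31 = 0.12903, gear mesh 41/40 = 1.025.
Overall: 1.6923 × 0.92308 × 0.12903 × 1.025 = 0.2066.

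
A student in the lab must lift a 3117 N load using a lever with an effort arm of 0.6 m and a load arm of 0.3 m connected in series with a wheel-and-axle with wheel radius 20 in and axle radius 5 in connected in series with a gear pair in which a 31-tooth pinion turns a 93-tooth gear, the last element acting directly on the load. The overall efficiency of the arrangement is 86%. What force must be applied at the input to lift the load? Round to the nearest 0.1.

Lever MA = effort arm / load arm = 0.6/0.3 = 2.
Wheel-and-axle MA = R/r = 20/5 = 4.
Gear pair MA = 93/31 = 3.
Combined ideal MA = 2 × 4 × 3 = 24.
Actual MA = 24 × 0.86 = 20.64.
Effort = load / actual MA = 3117 / 20.64 = 151.02 N.

151.0 N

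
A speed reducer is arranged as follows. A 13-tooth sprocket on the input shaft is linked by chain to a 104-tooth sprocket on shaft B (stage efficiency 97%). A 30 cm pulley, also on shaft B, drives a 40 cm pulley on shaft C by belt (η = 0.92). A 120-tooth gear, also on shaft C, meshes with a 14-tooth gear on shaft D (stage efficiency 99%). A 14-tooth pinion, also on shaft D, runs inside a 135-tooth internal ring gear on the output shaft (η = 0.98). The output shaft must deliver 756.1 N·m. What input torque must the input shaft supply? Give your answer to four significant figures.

Overall ratio R = 8 × 1.3333 × 0.11667 × 9.6429 = 12; overall efficiency η = 0.97 × 0.92 × 0.99 × 0.98 = 0.8658.
Input torque = output torque / (R × η) = 756.1 / (12 × 0.8658) = 72.774 N·m.

72.77 N·m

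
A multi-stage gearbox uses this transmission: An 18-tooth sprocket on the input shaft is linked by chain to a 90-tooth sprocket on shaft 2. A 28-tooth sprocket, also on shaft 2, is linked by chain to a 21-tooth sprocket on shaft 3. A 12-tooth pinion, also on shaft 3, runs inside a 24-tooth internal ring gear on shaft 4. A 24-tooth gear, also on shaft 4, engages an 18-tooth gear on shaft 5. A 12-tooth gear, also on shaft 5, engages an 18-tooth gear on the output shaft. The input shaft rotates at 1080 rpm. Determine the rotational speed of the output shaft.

chain 90/18 = 5 → 1080/5 = 216 rpm
chain 21/28 = 0.75 → 216/0.75 = 288 rpm
internal gear 24/12 = 2 → 288/2 = 144 rpm
gear mesh 18/24 = 0.75 → 144/0.75 = 192 rpm
gear mesh 18/12 = 1.5 → 192/1.5 = 128 rpm

128 rpm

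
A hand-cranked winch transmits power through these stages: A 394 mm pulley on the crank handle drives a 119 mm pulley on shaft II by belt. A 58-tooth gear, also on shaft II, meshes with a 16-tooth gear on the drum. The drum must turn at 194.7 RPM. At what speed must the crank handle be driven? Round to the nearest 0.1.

16.2 RPM

Overall ratio R = 0.30203 × 0.27586 = 0.083319.
Required input speed = output speed × R = 194.7 × 0.083319 = 16.222 RPM.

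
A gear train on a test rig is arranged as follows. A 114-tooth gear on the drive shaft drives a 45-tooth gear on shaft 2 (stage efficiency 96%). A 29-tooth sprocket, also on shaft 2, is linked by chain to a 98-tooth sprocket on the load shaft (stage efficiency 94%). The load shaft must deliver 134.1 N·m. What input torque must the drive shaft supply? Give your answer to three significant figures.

Overall ratio R = 0.39474 × 3.3793 = 1.3339; overall efficiency η = 0.96 × 0.94 = 0.9024.
Input torque = output torque / (R × η) = 134.1 / (1.3339 × 0.9024) = 111.4 N·m.

111 N·m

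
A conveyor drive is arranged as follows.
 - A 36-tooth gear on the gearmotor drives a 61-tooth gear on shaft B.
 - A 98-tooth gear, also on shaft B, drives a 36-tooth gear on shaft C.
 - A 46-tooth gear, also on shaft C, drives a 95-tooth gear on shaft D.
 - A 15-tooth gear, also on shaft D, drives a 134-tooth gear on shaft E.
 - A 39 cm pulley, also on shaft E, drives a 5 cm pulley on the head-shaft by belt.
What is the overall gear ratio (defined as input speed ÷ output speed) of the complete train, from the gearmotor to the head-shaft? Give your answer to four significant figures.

1.472

Each stage contributes driven/driver: gear mesh 61/36 = 1.6944, gear mesh 36/98 = 0.36735, gear mesh 95/46 = 2.0652, gear mesh 134/15 = 8.9333, belt 5/39 = 0.12821.
Overall: 1.6944 × 0.36735 × 2.0652 × 8.9333 × 0.12821 = 1.4723.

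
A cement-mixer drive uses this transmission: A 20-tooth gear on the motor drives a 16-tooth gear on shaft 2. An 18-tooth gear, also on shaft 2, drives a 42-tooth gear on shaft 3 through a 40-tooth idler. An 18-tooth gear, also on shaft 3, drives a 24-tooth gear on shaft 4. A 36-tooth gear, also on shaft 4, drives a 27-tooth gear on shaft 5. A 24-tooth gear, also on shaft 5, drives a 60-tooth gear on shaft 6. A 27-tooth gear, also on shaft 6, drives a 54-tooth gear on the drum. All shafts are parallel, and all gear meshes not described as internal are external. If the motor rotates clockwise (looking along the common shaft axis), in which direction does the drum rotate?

the motor → shaft 2: external mesh, 1 reversal → CCW.
shaft 2 → shaft 3: driver → idler → driven is 2 external meshes, 2 reversals → CCW.
shaft 3 → shaft 4: external mesh, 1 reversal → CW.
shaft 4 → shaft 5: external mesh, 1 reversal → CCW.
shaft 5 → shaft 6: external mesh, 1 reversal → CW.
shaft 6 → the drum: external mesh, 1 reversal → CCW.
7 reversals in total — an odd number — so the drum turns opposite to the motor.

counterclockwise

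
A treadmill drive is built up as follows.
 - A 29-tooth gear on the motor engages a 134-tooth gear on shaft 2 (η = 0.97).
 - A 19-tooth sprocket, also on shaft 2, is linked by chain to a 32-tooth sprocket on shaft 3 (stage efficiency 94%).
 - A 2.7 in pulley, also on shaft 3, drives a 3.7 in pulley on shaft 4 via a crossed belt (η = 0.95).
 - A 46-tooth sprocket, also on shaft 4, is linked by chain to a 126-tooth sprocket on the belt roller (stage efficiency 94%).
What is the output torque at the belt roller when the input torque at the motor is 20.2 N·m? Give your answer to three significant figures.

480 N·m

Gear mesh: ratio = 134/29 = 4.6207; torque at shaft 2 = 20.2 × 4.6207 × 0.97 = 90.538 N·m.
Chain: ratio = 32/19 = 1.6842; torque at shaft 3 = 90.538 × 1.6842 × 0.94 = 143.34 N·m.
Belt: ratio = 3.7/2.7 = 1.3704; torque at shaft 4 = 143.34 × 1.3704 × 0.95 = 186.6 N·m.
Chain: ratio = 126/46 = 2.7391; torque at the belt roller = 186.6 × 2.7391 × 0.94 = 480.46 N·m.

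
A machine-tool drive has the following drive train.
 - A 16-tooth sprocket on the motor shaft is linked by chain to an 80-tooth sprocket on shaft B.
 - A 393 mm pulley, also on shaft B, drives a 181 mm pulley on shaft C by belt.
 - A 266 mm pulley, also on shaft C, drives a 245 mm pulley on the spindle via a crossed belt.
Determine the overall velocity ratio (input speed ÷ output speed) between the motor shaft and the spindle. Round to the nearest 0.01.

Each stage contributes driven/driver: chain 80/16 = 5, belt 181/393 = 0.46056, belt 245/266 = 0.92105.
Overall: 5 × 0.46056 × 0.92105 = 2.121.

2.12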